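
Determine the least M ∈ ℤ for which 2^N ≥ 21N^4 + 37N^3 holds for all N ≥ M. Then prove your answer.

At N = 22: 4194304 < 5313352, so the inequality fails and M ≥ 23. We prove 2^N ≥ 21N^4 + 37N^3 for all N ≥ 23.
Base step (N = 23): 2^N = 8388608 and 21N^4 + 37N^3 = 6326840, so 8388608 ≥ 6326840.
Suppose the result is true for N = m, so 2^m ≥ 21m^4 + 37m^3.
Then 2^(m + 1) = 2·(2^m) ≥ 2·(21m^4 + 37m^3).
Also, for m ≥ 23 we have 2·(21m^4 + 37m^3) ≥ 21(m+1)^4 + 37(m+1)^3, since 2·(21m^4 + 37m^3) − (21(m+1)^4 + 37(m+1)^3) = 21m^4 - 47m^3 - 237m^2 - 195m - 58, which is nonnegative for all m ≥ 23.
Combining, 2^(m + 1) ≥ 21(m+1)^4 + 37(m+1)^3.
By induction, the statement is established for all N ≥ 23.
Hence the smallest such M is 23.

M = 23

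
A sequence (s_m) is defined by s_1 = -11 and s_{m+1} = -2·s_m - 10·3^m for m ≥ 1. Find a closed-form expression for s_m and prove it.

Computing the first terms: s_1 = -11, s_2 = -8, s_3 = -74. This suggests s_m = -5(-2)^(m - 1) - 2·3^m.
When m = 1: the formula gives -11 = -11 = s_1.
Inductive step: assume the claim holds for m = i, so s_i = -5(-2)^(i - 1) - 2·3^i.
Then s_{i+1} = -2·s_i - 10·3^i = -2·(-5(-2)^(i - 1) - 2·3^i) - 10·3^i = -5(-2)^i - 2·3^(i + 1) = -5(-2)^((i+1) - 1) - 2·3^(i+1),
which is the claimed formula at m = i+1.
Hence, by induction on m, the claim holds for every m ≥ 1.

s_m = -5(-2)^(m - 1) - 2·3^m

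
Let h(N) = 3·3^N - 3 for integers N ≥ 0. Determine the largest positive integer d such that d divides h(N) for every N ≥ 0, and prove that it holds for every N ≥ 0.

Computing the first values: h(0) = 0 and h(1) = 6; gcd(0, 6) = 6, so d ≤ 6.
We prove 6 | 3·3^N - 3 for all N ≥ 0 by induction on N.
For the base case N = 0: h(0) = 0 = 6·(0), so 6 | h(0).
Suppose the result is true for N = m, i.e. 6 | h(m). Then
h(m+1) = 3·3^(m+1) - 3 = 3·(3·3^m - 3) + 6 = 3·h(m) + 6. The first term is divisible by 6 by the inductive hypothesis, and 6 is divisible by 6. Hence 6 | h(m+1).
By the principle of mathematical induction, the result holds for all N ≥ 0.
Therefore the largest such d is 6.

d = 6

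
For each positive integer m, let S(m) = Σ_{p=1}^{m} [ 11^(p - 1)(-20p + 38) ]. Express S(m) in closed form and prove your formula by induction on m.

We claim S(m) = 2·11^m(-m + 2) - 4 for all m ≥ 1.
When m = 1: S(1) = 18, and the closed form gives 18. They agree.
Inductive step: assume the claim holds for m = p, so S(p) = 2·11^p(-p + 2) - 4.
Then S(p+1) = S(p) + (11^p(-20p + 18)) = (2·11^p(-p + 2) - 4) + (11^p(-20p + 18)).
Simplifying, S(p+1) = -22·11^p·p + 22·11^p - 4 = 2·11^(p+1)(-(p+1) + 2) - 4,
which is the closed form with m = p+1.
By the principle of mathematical induction, the result holds for all m ≥ 1.

S(m) = 2·11^m(-m + 2) - 4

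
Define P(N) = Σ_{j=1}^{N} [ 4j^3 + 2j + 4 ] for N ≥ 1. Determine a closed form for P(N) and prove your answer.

P(N) = N(N^3 + 2N^2 + 2N + 5)

We claim P(N) = N(N^3 + 2N^2 + 2N + 5) for all N ≥ 1.
Base step (N = 1): P(1) = 10, and the closed form gives 10. They agree.
For the inductive step, assume it holds for an arbitrary j ≥ 1, so P(j) = j(j^3 + 2j^2 + 2j + 5).
Then P(j+1) = P(j) + (2j + 4(j + 1)^3 + 6) = (j(j^3 + 2j^2 + 2j + 5)) + (2j + 4(j + 1)^3 + 6).
Simplifying, P(j+1) = (j + 1)(j^3 + 5j^2 + 9j + 10) = (j+1)((j+1)^3 + 2(j+1)^2 + 2(j+1) + 5),
which is the closed form with N = j+1.
By the principle of mathematical induction, the result holds for all N ≥ 1.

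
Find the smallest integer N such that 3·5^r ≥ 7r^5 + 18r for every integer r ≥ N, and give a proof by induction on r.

N = 7

At r = 6: 46875 < 54540, so the inequality fails and N ≥ 7. We prove 3·5^r ≥ 7r^5 + 18r for all r ≥ 7.
When r = 7: 3·5^r = 234375 and 7r^5 + 18r = 117775, so 234375 ≥ 117775.
Inductive step: suppose the statement holds for some i ≥ 7, so 3·5^i ≥ 7i^5 + 18i.
Then 3·5^(i + 1) = 5·(3·5^i) ≥ 5·(7i^5 + 18i).
Also, for i ≥ 7 we have 5·(7i^5 + 18i) ≥ 7(i+1)^5 + 18(i+1), since 5·(7i^5 + 18i) − (7(i+1)^5 + 18(i+1)) = 28i^5 - 35i^4 - 70i^3 - 70i^2 + 37i - 25, which is nonnegative for all i ≥ 7.
Combining, 3·5^(i + 1) ≥ 7(i+1)^5 + 18(i+1).
By the principle of mathematical induction, the result holds for all r ≥ 7.
Hence the smallest such N is 7.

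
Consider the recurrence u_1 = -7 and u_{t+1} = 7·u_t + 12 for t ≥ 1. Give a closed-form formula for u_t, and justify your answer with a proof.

u_t = -5·7^(t - 1) - 2

Computing the first terms: u_1 = -7, u_2 = -37, u_3 = -247. This suggests u_t = -5·7^(t - 1) - 2.
When t = 1: the formula gives -7 = -7 = u_1.
Inductive step: assume the claim holds for t = j, so u_j = -5·7^(j - 1) - 2.
Then u_{j+1} = 7·u_j + 12 = 7·(-5·7^(j - 1) - 2) + 12 = -5·7^j - 2 = -5·7^((j+1) - 1) - 2,
which is the claimed formula at t = j+1.
By the principle of mathematical induction, the result holds for all t ≥ 1.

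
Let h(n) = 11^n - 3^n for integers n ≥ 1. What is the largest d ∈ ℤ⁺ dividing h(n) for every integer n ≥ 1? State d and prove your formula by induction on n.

Computing the first values: h(1) = 8 and h(2) = 112; gcd(8, 112) = 8, so d ≤ 8.
We prove 8 | 11^n - 3^n for all n ≥ 1 by induction on n.
For the base case n = 1: h(1) = 8 = 8·(1), so 8 | h(1).
Suppose the result is true for n = m, i.e. 8 | h(m). Then
11^{m+1} − 3^{m+1} = 11·11^m − 3·3^m = 11·(11^m − 3^m) + (8)·3^m. The first term is divisible by 8 by the inductive hypothesis, and the second term (8)·3^m is divisible by 8 since 8 | 8. Hence 8 | h(m+1).
By induction, the statement is established for all n ≥ 1.
Therefore the largest such d is 8.

d = 8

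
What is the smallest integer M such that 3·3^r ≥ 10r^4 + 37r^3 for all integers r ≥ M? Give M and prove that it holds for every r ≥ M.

At r = 9: 59049 < 92583, so the inequality fails and M ≥ 10. We prove 3·3^r ≥ 10r^4 + 37r^3 for all r ≥ 10.
For the base case r = 10: 3·3^r = 177147 and 10r^4 + 37r^3 = 137000, so 177147 ≥ 137000.
Inductive step: assume the claim holds for r = k, so 3·3^k ≥ 10k^4 + 37k^3.
Then 3·3^(k + 1) = 3·(3·3^k) ≥ 3·(10k^4 + 37k^3).
Also, for k ≥ 10 we have 3·(10k^4 + 37k^3) ≥ 10(k+1)^4 + 37(k+1)^3, since 3·(10k^4 + 37k^3) − (10(k+1)^4 + 37(k+1)^3) = 20k^4 + 34k^3 - 171k^2 - 151k - 47, which is nonnegative for all k ≥ 10.
Combining, 3·3^(k + 1) ≥ 10(k+1)^4 + 37(k+1)^3.
This completes the induction.
Hence the smallest such M is 10.

M = 10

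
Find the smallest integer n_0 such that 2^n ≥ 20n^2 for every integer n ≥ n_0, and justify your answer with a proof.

n_0 = 12

At n = 11: 2048 < 2420, so the inequality fails and n_0 ≥ 12. We prove 2^n ≥ 20n^2 for all n ≥ 12.
Base step (n = 12): 2^n = 4096 and 20n^2 = 2880, so 4096 ≥ 2880.
Inductive step: assume the claim holds for n = k, so 2^k ≥ 20k^2.
Then 2^(k + 1) = 2·(2^k) ≥ 2·(20k^2).
Also, for k ≥ 12 we have 2·(20k^2) ≥ 20(k+1)^2, since 2 ≥ (1 + 1/k)^2 for all k ≥ 12.
Combining, 2^(k + 1) ≥ 20(k+1)^2.
By induction, the statement is established for all n ≥ 12.
Hence the smallest such n_0 is 12.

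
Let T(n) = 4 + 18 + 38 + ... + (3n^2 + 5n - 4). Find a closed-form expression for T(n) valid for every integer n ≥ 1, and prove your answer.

We claim T(n) = n(n^2 + 4n - 1) for all n ≥ 1.
When n = 1: T(1) = 4, and the closed form gives 4. They agree.
Suppose the result is true for n = p, so T(p) = p(p^2 + 4p - 1).
Then T(p+1) = T(p) + (3p^2 + 11p + 4) = (p(p^2 + 4p - 1)) + (3p^2 + 11p + 4).
Simplifying, T(p+1) = (p + 1)(p^2 + 6p + 4) = (p+1)((p+1)^2 + 4(p+1) - 1),
which is the closed form with n = p+1.
This completes the induction.

T(n) = n(n^2 + 4n - 1)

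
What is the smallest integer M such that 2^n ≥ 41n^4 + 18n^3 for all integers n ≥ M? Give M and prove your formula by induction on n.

At n = 23: 8388608 < 11692487, so the inequality fails and M ≥ 24. We prove 2^n ≥ 41n^4 + 18n^3 for all n ≥ 24.
Base step (n = 24): 2^n = 16777216 and 41n^4 + 18n^3 = 13851648, so 16777216 ≥ 13851648.
Inductive step: suppose the statement holds for some j ≥ 24, so 2^j ≥ 41j^4 + 18j^3.
Then 2^(j + 1) = 2·(2^j) ≥ 2·(41j^4 + 18j^3).
Also, for j ≥ 24 we have 2·(41j^4 + 18j^3) ≥ 41(j+1)^4 + 18(j+1)^3, since 2·(41j^4 + 18j^3) − (41(j+1)^4 + 18(j+1)^3) = 41j^4 - 146j^3 - 300j^2 - 218j - 59, which is nonnegative for all j ≥ 24.
Combining, 2^(j + 1) ≥ 41(j+1)^4 + 18(j+1)^3.
By the principle of mathematical induction, the result holds for all n ≥ 24.
Hence the smallest such M is 24.

M = 24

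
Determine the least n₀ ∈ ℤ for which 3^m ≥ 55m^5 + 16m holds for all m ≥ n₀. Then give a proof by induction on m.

n₀ = 17

At m = 16: 43046721 < 57671936, so the inequality fails and n₀ ≥ 17. We prove 3^m ≥ 55m^5 + 16m for all m ≥ 17.
Base step (m = 17): 3^m = 129140163 and 55m^5 + 16m = 78092407, so 129140163 ≥ 78092407.
For the inductive step, assume it holds for an arbitrary k ≥ 17, so 3^k ≥ 55k^5 + 16k.
Then 3^(k + 1) = 3·(3^k) ≥ 3·(55k^5 + 16k).
Also, for k ≥ 17 we have 3·(55k^5 + 16k) ≥ 55(k+1)^5 + 16(k+1), since 3·(55k^5 + 16k) − (55(k+1)^5 + 16(k+1)) = 110k^5 - 275k^4 - 550k^3 - 550k^2 - 243k - 71, which is nonnegative for all k ≥ 17.
Combining, 3^(k + 1) ≥ 55(k+1)^5 + 16(k+1).
By the principle of mathematical induction, the result holds for all m ≥ 17.
Hence the smallest such n₀ is 17.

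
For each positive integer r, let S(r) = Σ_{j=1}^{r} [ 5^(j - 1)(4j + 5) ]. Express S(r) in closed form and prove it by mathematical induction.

S(r) = 5^r(r + 1) - 1

We claim S(r) = 5^r(r + 1) - 1 for all r ≥ 1.
When r = 1: S(1) = 9, and the closed form gives 9. They agree.
Inductive step: assume the claim holds for r = j, so S(j) = 5^j(j + 1) - 1.
Then S(j+1) = S(j) + (5^j(4j + 9)) = (5^j(j + 1) - 1) + (5^j(4j + 9)).
Simplifying, S(j+1) = 5·5^j·j + 10·5^j - 1 = 5^(j+1)((j+1) + 1) - 1,
which is the closed form with r = j+1.
Hence, by induction on r, the claim holds for every r ≥ 1.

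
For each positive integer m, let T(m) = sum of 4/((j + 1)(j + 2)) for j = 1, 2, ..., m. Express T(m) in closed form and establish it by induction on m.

We claim T(m) = 2m/(m + 2) for all m ≥ 1.
When m = 1: T(1) = 2/3, and the closed form gives 2/3. They agree.
Inductive step: suppose the statement holds for some j ≥ 1, so T(j) = 2j/(j + 2).
Then T(j+1) = T(j) + (4/((j + 2)(j + 3))) = (2j/(j + 2)) + (4/((j + 2)(j + 3))).
Simplifying, T(j+1) = 2(j + 1)/(j + 3) = 2(j+1)/((j+1) + 2),
which is the closed form with m = j+1.
By the principle of mathematical induction, the result holds for all m ≥ 1.

T(m) = 2m/(m + 2)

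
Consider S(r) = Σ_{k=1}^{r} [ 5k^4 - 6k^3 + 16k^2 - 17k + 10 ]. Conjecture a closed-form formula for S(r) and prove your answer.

We claim S(r) = r(r^4 + r^3 + 4r^2 - 2r + 4) for all r ≥ 1.
When r = 1: S(1) = 8, and the closed form gives 8. They agree.
Inductive step: assume the claim holds for r = k, so S(k) = k(k^4 + k^3 + 4k^2 - 2k + 4).
Then S(k+1) = S(k) + (5k^4 + 14k^3 + 28k^2 + 17k + 8) = (k(k^4 + k^3 + 4k^2 - 2k + 4)) + (5k^4 + 14k^3 + 28k^2 + 17k + 8).
Simplifying, S(k+1) = (k + 1)(k^4 + 5k^3 + 13k^2 + 13k + 8) = (k+1)((k+1)^4 + (k+1)^3 + 4(k+1)^2 - 2(k+1) + 4),
which is the closed form with r = k+1.
This completes the induction.

S(r) = r(r^4 + r^3 + 4r^2 - 2r + 4)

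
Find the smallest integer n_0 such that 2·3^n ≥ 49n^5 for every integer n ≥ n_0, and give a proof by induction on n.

At n = 15: 28697814 < 37209375, so the inequality fails and n_0 ≥ 16. We prove 2·3^n ≥ 49n^5 for all n ≥ 16.
When n = 16: 2·3^n = 86093442 and 49n^5 = 51380224, so 86093442 ≥ 51380224.
Inductive step: suppose the statement holds for some p ≥ 16, so 2·3^p ≥ 49p^5.
Then 2·3^(p + 1) = 3·(2·3^p) ≥ 3·(49p^5).
Also, for p ≥ 16 we have 3·(49p^5) ≥ 49(p+1)^5, since 3 ≥ (1 + 1/p)^5 for all p ≥ 16.
Combining, 2·3^(p + 1) ≥ 49(p+1)^5.
Hence, by induction on n, the claim holds for every n ≥ 16.
Hence the smallest such n_0 is 16.

n_0 = 16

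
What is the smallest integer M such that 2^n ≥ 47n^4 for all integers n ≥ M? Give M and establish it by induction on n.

M = 24

At n = 23: 8388608 < 13152527, so the inequality fails and M ≥ 24. We prove 2^n ≥ 47n^4 for all n ≥ 24.
Base case (n = 24): 2^n = 16777216 and 47n^4 = 15593472, so 16777216 ≥ 15593472.
Inductive step: assume the claim holds for n = r, so 2^r ≥ 47r^4.
Then 2^(r + 1) = 2·(2^r) ≥ 2·(47r^4).
Also, for r ≥ 24 we have 2·(47r^4) ≥ 47(r+1)^4, since 2 ≥ (1 + 1/r)^4 for all r ≥ 24.
Combining, 2^(r + 1) ≥ 47(r+1)^4.
By induction, the statement is established for all n ≥ 24.
Hence the smallest such M is 24.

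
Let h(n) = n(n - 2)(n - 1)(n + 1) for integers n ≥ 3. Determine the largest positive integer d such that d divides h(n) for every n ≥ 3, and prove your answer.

d = 24

Computing the first values: h(3) = 24 and h(4) = 120; gcd(24, 120) = 24, so d ≤ 24.
We prove 24 | n(n - 2)(n - 1)(n + 1) for all n ≥ 3 by induction on n.
Base step (n = 3): h(3) = 24 = 24·(1), so 24 | h(3).
Inductive step: suppose the statement holds for some i ≥ 3, i.e. 24 | h(i). Then
h(i+1) − h(i) = (i-1)·i·(i+1)·(i+2) − (i-2)·(i-1)·i·(i+1) = (i-1)·i·(i+1)·[(i+2) − (i-2)] = 4·(i-1)·i·(i+1). The product of 3 consecutive integers is divisible by (3)! = 6, so h(i+1) − h(i) is divisible by 4·6 = 24. By the inductive hypothesis 24 | h(i), hence 24 | h(i+1).
By induction, the statement is established for all n ≥ 3.
Therefore the largest such d is 24.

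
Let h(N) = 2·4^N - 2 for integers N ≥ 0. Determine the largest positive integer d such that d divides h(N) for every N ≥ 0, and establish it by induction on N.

d = 6

Computing the first values: h(0) = 0 and h(1) = 6; gcd(0, 6) = 6, so d ≤ 6.
We prove 6 | 2·4^N - 2 for all N ≥ 0 by induction on N.
Base case (N = 0): h(0) = 0 = 6·(0), so 6 | h(0).
Suppose the result is true for N = r, i.e. 6 | h(r). Then
h(r+1) = 2·4^(r+1) - 2 = 4·(2·4^r - 2) + 6 = 4·h(r) + 6. The first term is divisible by 6 by the inductive hypothesis, and 6 is divisible by 6. Hence 6 | h(r+1).
By induction, the statement is established for all N ≥ 0.
Therefore the largest such d is 6.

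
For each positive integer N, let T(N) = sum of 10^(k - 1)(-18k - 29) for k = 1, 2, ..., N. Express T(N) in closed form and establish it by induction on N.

We claim T(N) = -10^N(2N + 3) + 3 for all N ≥ 1.
Base case (N = 1): T(1) = -47, and the closed form gives -47. They agree.
Inductive step: suppose the statement holds for some k ≥ 1, so T(k) = -10^k(2k + 3) + 3.
Then T(k+1) = T(k) + (10^k(-18k - 47)) = (-10^k(2k + 3) + 3) + (10^k(-18k - 47)).
Simplifying, T(k+1) = -20·10^k·k - 50·10^k + 3 = -10^(k+1)(2(k+1) + 3) + 3,
which is the closed form with N = k+1.
By the principle of mathematical induction, the result holds for all N ≥ 1.

T(N) = -10^N(2N + 3) + 3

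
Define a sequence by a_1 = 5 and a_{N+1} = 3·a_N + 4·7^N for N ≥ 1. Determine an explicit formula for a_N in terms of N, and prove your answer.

Computing the first terms: a_1 = 5, a_2 = 43, a_3 = 325. This suggests a_N = -2·3^(N - 1) + 7^N.
When N = 1: the formula gives 5 = 5 = a_1.
Suppose the result is true for N = r, so a_r = -2·3^(r - 1) + 7^r.
Then a_{r+1} = 3·a_r + 4·7^r = 3·(-2·3^(r - 1) + 7^r) + 4·7^r = -2·3^r + 7^(r + 1) = -2·3^((r+1) - 1) + 7^(r+1),
which is the claimed formula at N = r+1.
Hence, by induction on N, the claim holds for every N ≥ 1.

a_N = -2·3^(N - 1) + 7^N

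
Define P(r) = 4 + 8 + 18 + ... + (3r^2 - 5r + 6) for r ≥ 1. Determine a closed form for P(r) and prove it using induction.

P(r) = r(r^2 - r + 4)

We claim P(r) = r(r^2 - r + 4) for all r ≥ 1.
When r = 1: P(1) = 4, and the closed form gives 4. They agree.
For the inductive step, assume it holds for an arbitrary j ≥ 1, so P(j) = j(j^2 - j + 4).
Then P(j+1) = P(j) + (3j^2 + j + 4) = (j(j^2 - j + 4)) + (3j^2 + j + 4).
Simplifying, P(j+1) = (j + 1)(j^2 + j + 4) = (j+1)((j+1)^2 - (j+1) + 4),
which is the closed form with r = j+1.
By the principle of mathematical induction, the result holds for all r ≥ 1.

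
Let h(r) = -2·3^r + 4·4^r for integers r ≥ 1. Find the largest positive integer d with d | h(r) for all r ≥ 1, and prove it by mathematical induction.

Computing the first values: h(1) = 10 and h(2) = 46; gcd(10, 46) = 2, so d ≤ 2.
We prove 2 | -2·3^r + 4·4^r for all r ≥ 1 by induction on r.
For the base case r = 1: h(1) = 10 = 2·(5), so 2 | h(1).
Inductive step: suppose the statement holds for some i ≥ 1, i.e. 2 | h(i). Then
h(i+1) − 4·h(i) = (-2·3^(i+1) + 4·4^(i+1)) − 4·(-2·3^i + 4·4^i) = (-2)·3^i·(3 − 4) = (2)·3^i. Since 2 | h(i) by the inductive hypothesis, 2 | 4·h(i); and 2 | 2 since 2 = 2·1. Therefore 2 | h(i+1).
Hence, by induction on r, the claim holds for every r ≥ 1.
Therefore the largest such d is 2.

d = 2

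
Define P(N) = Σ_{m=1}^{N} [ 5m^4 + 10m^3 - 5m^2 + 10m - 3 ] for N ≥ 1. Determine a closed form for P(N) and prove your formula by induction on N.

We claim P(N) = N(N^4 + 5N^3 + 5N^2 + 5N + 1) for all N ≥ 1.
For the base case N = 1: P(1) = 17, and the closed form gives 17. They agree.
Inductive step: suppose the statement holds for some m ≥ 1, so P(m) = m(m^4 + 5m^3 + 5m^2 + 5m + 1).
Then P(m+1) = P(m) + (5m^4 + 30m^3 + 55m^2 + 50m + 17) = (m(m^4 + 5m^3 + 5m^2 + 5m + 1)) + (5m^4 + 30m^3 + 55m^2 + 50m + 17).
Simplifying, P(m+1) = (m + 1)(m^4 + 9m^3 + 26m^2 + 34m + 17) = (m+1)((m+1)^4 + 5(m+1)^3 + 5(m+1)^2 + 5(m+1) + 1),
which is the closed form with N = m+1.
By the principle of mathematical induction, the result holds for all N ≥ 1.

P(N) = N(N^4 + 5N^3 + 5N^2 + 5N + 1)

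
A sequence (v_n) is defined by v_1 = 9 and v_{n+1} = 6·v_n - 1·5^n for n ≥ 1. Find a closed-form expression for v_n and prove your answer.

v_n = 5^n + 4·6^(n - 1)

Computing the first terms: v_1 = 9, v_2 = 49, v_3 = 269. This suggests v_n = 5^n + 4·6^(n - 1).
Base step (n = 1): the formula gives 9 = 9 = v_1.
For the inductive step, assume it holds for an arbitrary k ≥ 1, so v_k = 5^k + 4·6^(k - 1).
Then v_{k+1} = 6·v_k - 1·5^k = 6·(5^k + 4·6^(k - 1)) - 1·5^k = 5^(k + 1) + 4·6^k = 5^(k+1) + 4·6^((k+1) - 1),
which is the claimed formula at n = k+1.
Hence, by induction on n, the claim holds for every n ≥ 1.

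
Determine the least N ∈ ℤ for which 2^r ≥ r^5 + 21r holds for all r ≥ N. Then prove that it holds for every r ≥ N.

N = 23

At r = 22: 4194304 < 5154094, so the inequality fails and N ≥ 23. We prove 2^r ≥ r^5 + 21r for all r ≥ 23.
For the base case r = 23: 2^r = 8388608 and r^5 + 21r = 6436826, so 8388608 ≥ 6436826.
For the inductive step, assume it holds for an arbitrary k ≥ 23, so 2^k ≥ k^5 + 21k.
Then 2^(k + 1) = 2·(2^k) ≥ 2·(k^5 + 21k).
Also, for k ≥ 23 we have 2·(k^5 + 21k) ≥ (k+1)^5 + 21(k+1), since 2·(k^5 + 21k) − ((k+1)^5 + 21(k+1)) = k^5 - 5k^4 - 10k^3 - 10k^2 + 16k - 22, which is nonnegative for all k ≥ 23.
Combining, 2^(k + 1) ≥ (k+1)^5 + 21(k+1).
By the principle of mathematical induction, the result holds for all r ≥ 23.
Hence the smallest such N is 23.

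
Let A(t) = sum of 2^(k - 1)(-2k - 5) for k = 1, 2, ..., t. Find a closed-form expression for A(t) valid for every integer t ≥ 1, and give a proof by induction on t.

We claim A(t) = -2^t(2t + 3) + 3 for all t ≥ 1.
For the base case t = 1: A(1) = -7, and the closed form gives -7. They agree.
Inductive step: suppose the statement holds for some k ≥ 1, so A(k) = -2^k(2k + 3) + 3.
Then A(k+1) = A(k) + (2^k(-2k - 7)) = (-2^k(2k + 3) + 3) + (2^k(-2k - 7)).
Simplifying, A(k+1) = -4·2^k·k - 10·2^k + 3 = -2^(k+1)(2(k+1) + 3) + 3,
which is the closed form with t = k+1.
Hence, by induction on t, the claim holds for every t ≥ 1.

A(t) = -2^t(2t + 3) + 3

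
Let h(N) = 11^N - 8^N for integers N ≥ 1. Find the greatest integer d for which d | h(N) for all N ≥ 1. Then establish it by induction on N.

d = 3

Computing the first values: h(1) = 3 and h(2) = 57; gcd(3, 57) = 3, so d ≤ 3.
We prove 3 | 11^N - 8^N for all N ≥ 1 by induction on N.
For the base case N = 1: h(1) = 3 = 3·(1), so 3 | h(1).
Inductive step: assume the claim holds for N = i, i.e. 3 | h(i). Then
11^{i+1} − 8^{i+1} = 11·11^i − 8·8^i = 11·(11^i − 8^i) + (3)·8^i. The first term is divisible by 3 by the inductive hypothesis, and the second term (3)·8^i is divisible by 3 since 3 | 3. Hence 3 | h(i+1).
Hence, by induction on N, the claim holds for every N ≥ 1.
Therefore the largest such d is 3.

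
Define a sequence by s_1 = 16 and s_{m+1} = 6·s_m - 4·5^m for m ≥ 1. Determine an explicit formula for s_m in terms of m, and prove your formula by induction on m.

Computing the first terms: s_1 = 16, s_2 = 76, s_3 = 356. This suggests s_m = 4·5^m - 4·6^(m - 1).
Base case (m = 1): the formula gives 16 = 16 = s_1.
Inductive step: suppose the statement holds for some k ≥ 1, so s_k = 4·5^k - 4·6^(k - 1).
Then s_{k+1} = 6·s_k - 4·5^k = 6·(4·5^k - 4·6^(k - 1)) - 4·5^k = 4·5^(k + 1) - 4·6^k = 4·5^(k+1) - 4·6^((k+1) - 1),
which is the claimed formula at m = k+1.
This completes the induction.

s_m = 4·5^m - 4·6^(m - 1)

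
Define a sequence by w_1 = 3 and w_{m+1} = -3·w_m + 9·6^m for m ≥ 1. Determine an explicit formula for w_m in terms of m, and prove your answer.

w_m = (-3)^m + 6^m

Computing the first terms: w_1 = 3, w_2 = 45, w_3 = 189. This suggests w_m = (-3)^m + 6^m.
For the base case m = 1: the formula gives 3 = 3 = w_1.
Suppose the result is true for m = p, so w_p = (-3)^p + 6^p.
Then w_{p+1} = -3·w_p + 9·6^p = -3·((-3)^p + 6^p) + 9·6^p = (-3)^(p + 1) + 6^(p + 1),
which is the claimed formula at m = p+1.
By induction, the statement is established for all m ≥ 1.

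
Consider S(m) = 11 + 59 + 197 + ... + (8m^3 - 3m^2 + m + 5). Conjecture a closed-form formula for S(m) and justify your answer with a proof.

We claim S(m) = m(2m^3 + 3m^2 + m + 5) for all m ≥ 1.
For the base case m = 1: S(1) = 11, and the closed form gives 11. They agree.
For the inductive step, assume it holds for an arbitrary p ≥ 1, so S(p) = p(2p^3 + 3p^2 + p + 5).
Then S(p+1) = S(p) + (8p^3 + 21p^2 + 19p + 11) = (p(2p^3 + 3p^2 + p + 5)) + (8p^3 + 21p^2 + 19p + 11).
Simplifying, S(p+1) = (p + 1)(2p^3 + 9p^2 + 13p + 11) = (p+1)(2(p+1)^3 + 3(p+1)^2 + (p+1) + 5),
which is the closed form with m = p+1.
This completes the induction.

S(m) = m(2m^3 + 3m^2 + m + 5)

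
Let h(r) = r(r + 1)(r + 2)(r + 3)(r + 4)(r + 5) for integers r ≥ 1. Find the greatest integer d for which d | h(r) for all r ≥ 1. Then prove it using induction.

d = 720

Computing the first values: h(1) = 720 and h(2) = 5040; gcd(720, 5040) = 720, so d ≤ 720.
We prove 720 | r(r + 1)(r + 2)(r + 3)(r + 4)(r + 5) for all r ≥ 1 by induction on r.
For the base case r = 1: h(1) = 720 = 720·(1), so 720 | h(1).
For the inductive step, assume it holds for an arbitrary k ≥ 1, i.e. 720 | h(k). Then
h(k+1) − h(k) = (k+1)·(k+2)·(k+3)·(k+4)·(k+5)·(k+6) − k·(k+1)·(k+2)·(k+3)·(k+4)·(k+5) = (k+1)·(k+2)·(k+3)·(k+4)·(k+5)·[(k+6) − k] = 6·(k+1)·(k+2)·(k+3)·(k+4)·(k+5). The product of 5 consecutive integers is divisible by (5)! = 120, so h(k+1) − h(k) is divisible by 6·120 = 720. By the inductive hypothesis 720 | h(k), hence 720 | h(k+1).
By induction, the statement is established for all r ≥ 1.
Therefore the largest such d is 720.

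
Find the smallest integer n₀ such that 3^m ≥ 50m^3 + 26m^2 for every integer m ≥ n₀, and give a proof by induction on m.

n₀ = 10

At m = 9: 19683 < 38556, so the inequality fails and n₀ ≥ 10. We prove 3^m ≥ 50m^3 + 26m^2 for all m ≥ 10.
For the base case m = 10: 3^m = 59049 and 50m^3 + 26m^2 = 52600, so 59049 ≥ 52600.
For the inductive step, assume it holds for an arbitrary k ≥ 10, so 3^k ≥ 50k^3 + 26k^2.
Then 3^(k + 1) = 3·(3^k) ≥ 3·(50k^3 + 26k^2).
Also, for k ≥ 10 we have 3·(50k^3 + 26k^2) ≥ 50(k+1)^3 + 26(k+1)^2, since 3·(50k^3 + 26k^2) − (50(k+1)^3 + 26(k+1)^2) = 100k^3 - 98k^2 - 202k - 76, which is nonnegative for all k ≥ 10.
Combining, 3^(k + 1) ≥ 50(k+1)^3 + 26(k+1)^2.
By the principle of mathematical induction, the result holds for all m ≥ 10.
Hence the smallest such n₀ is 10.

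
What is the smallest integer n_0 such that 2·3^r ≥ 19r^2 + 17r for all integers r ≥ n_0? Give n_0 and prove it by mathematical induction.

At r = 5: 486 < 560, so the inequality fails and n_0 ≥ 6. We prove 2·3^r ≥ 19r^2 + 17r for all r ≥ 6.
Base step (r = 6): 2·3^r = 1458 and 19r^2 + 17r = 786, so 1458 ≥ 786.
Inductive step: assume the claim holds for r = m, so 2·3^m ≥ 19m^2 + 17m.
Then 2·3^(m + 1) = 3·(2·3^m) ≥ 3·(19m^2 + 17m).
Also, for m ≥ 6 we have 3·(19m^2 + 17m) ≥ 19(m+1)^2 + 17(m+1), since 3·(19m^2 + 17m) − (19(m+1)^2 + 17(m+1)) = 38m^2 - 4m - 36, which is nonnegative for all m ≥ 6.
Combining, 2·3^(m + 1) ≥ 19(m+1)^2 + 17(m+1).
This completes the induction.
Hence the smallest such n_0 is 6.

n_0 = 6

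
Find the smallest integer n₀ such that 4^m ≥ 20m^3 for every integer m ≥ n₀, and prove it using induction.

At m = 6: 4096 < 4320, so the inequality fails and n₀ ≥ 7. We prove 4^m ≥ 20m^3 for all m ≥ 7.
Base step (m = 7): 4^m = 16384 and 20m^3 = 6860, so 16384 ≥ 6860.
Suppose the result is true for m = i, so 4^i ≥ 20i^3.
Then 4^(i + 1) = 4·(4^i) ≥ 4·(20i^3).
Also, for i ≥ 7 we have 4·(20i^3) ≥ 20(i+1)^3, since 4 ≥ (1 + 1/i)^3 for all i ≥ 7.
Combining, 4^(i + 1) ≥ 20(i+1)^3.
This completes the induction.
Hence the smallest such n₀ is 7.

n₀ = 7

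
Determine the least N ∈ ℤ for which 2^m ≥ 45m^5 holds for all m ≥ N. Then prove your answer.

At m = 30: 1073741824 < 1093500000, so the inequality fails and N ≥ 31. We prove 2^m ≥ 45m^5 for all m ≥ 31.
Base case (m = 31): 2^m = 2147483648 and 45m^5 = 1288311795, so 2147483648 ≥ 1288311795.
Inductive step: suppose the statement holds for some j ≥ 31, so 2^j ≥ 45j^5.
Then 2^(j + 1) = 2·(2^j) ≥ 2·(45j^5).
Also, for j ≥ 31 we have 2·(45j^5) ≥ 45(j+1)^5, since 2 ≥ (1 + 1/j)^5 for all j ≥ 31.
Combining, 2^(j + 1) ≥ 45(j+1)^5.
Hence, by induction on m, the claim holds for every m ≥ 31.
Hence the smallest such N is 31.

N = 31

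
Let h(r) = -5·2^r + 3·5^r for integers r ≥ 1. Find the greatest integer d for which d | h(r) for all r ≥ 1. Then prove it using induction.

d = 5

Computing the first values: h(1) = 5 and h(2) = 55; gcd(5, 55) = 5, so d ≤ 5.
We prove 5 | -5·2^r + 3·5^r for all r ≥ 1 by induction on r.
When r = 1: h(1) = 5 = 5·(1), so 5 | h(1).
Inductive step: suppose the statement holds for some p ≥ 1, i.e. 5 | h(p). Then
h(p+1) − 5·h(p) = (-5·2^(p+1) + 3·5^(p+1)) − 5·(-5·2^p + 3·5^p) = (-5)·2^p·(2 − 5) = (15)·2^p. Since 5 | h(p) by the inductive hypothesis, 5 | 5·h(p); and 5 | 15 since 15 = 5·3. Therefore 5 | h(p+1).
By the principle of mathematical induction, the result holds for all r ≥ 1.
Therefore the largest such d is 5.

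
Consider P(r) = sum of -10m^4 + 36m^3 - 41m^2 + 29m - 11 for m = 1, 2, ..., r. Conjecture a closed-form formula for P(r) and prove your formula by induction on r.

We claim P(r) = -r(r^2 + r + 1)(2r^2 - 6r + 3) for all r ≥ 1.
Base case (r = 1): P(1) = 3, and the closed form gives 3. They agree.
Inductive step: assume the claim holds for r = m, so P(m) = m(-2m^4 + 4m^3 + m^2 + 3m - 3).
Then P(m+1) = P(m) + (-10m^4 - 4m^3 + 7m^2 + 15m + 3) = (m(-2m^4 + 4m^3 + m^2 + 3m - 3)) + (-10m^4 - 4m^3 + 7m^2 + 15m + 3).
Simplifying, P(m+1) = -(m + 1)(m^2 + 3m + 3)(2m^2 - 2m - 1) = -(m+1)((m+1)^2 + (m+1) + 1)(2(m+1)^2 - 6(m+1) + 3),
which is the closed form with r = m+1.
By the principle of mathematical induction, the result holds for all r ≥ 1.

P(r) = -r(r^2 + r + 1)(2r^2 - 6r + 3)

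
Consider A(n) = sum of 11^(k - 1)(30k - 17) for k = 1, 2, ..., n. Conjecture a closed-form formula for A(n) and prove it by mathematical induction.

A(n) = 11^n(3n - 2) + 2

We claim A(n) = 11^n(3n - 2) + 2 for all n ≥ 1.
Base step (n = 1): A(1) = 13, and the closed form gives 13. They agree.
Suppose the result is true for n = k, so A(k) = 11^k(3k - 2) + 2.
Then A(k+1) = A(k) + (11^k(30k + 13)) = (11^k(3k - 2) + 2) + (11^k(30k + 13)).
Simplifying, A(k+1) = 33·11^k·k + 11·11^k + 2 = 11^(k+1)(3(k+1) - 2) + 2,
which is the closed form with n = k+1.
Hence, by induction on n, the claim holds for every n ≥ 1.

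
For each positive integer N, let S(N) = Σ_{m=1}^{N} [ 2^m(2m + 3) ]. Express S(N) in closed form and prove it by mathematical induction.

S(N) = 2·2^N(2N + 1) - 2

We claim S(N) = 2·2^N(2N + 1) - 2 for all N ≥ 1.
When N = 1: S(1) = 10, and the closed form gives 10. They agree.
Inductive step: suppose the statement holds for some m ≥ 1, so S(m) = 2·2^m(2m + 1) - 2.
Then S(m+1) = S(m) + (2^(m + 1)(2m + 5)) = (2·2^m(2m + 1) - 2) + (2^(m + 1)(2m + 5)).
Simplifying, S(m+1) = 8·2^m·m + 12·2^m - 2 = 2·2^(m+1)(2(m+1) + 1) - 2,
which is the closed form with N = m+1.
Hence, by induction on N, the claim holds for every N ≥ 1.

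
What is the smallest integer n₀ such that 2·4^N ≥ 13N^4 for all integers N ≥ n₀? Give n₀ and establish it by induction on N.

n₀ = 7

At N = 6: 8192 < 16848, so the inequality fails and n₀ ≥ 7. We prove 2·4^N ≥ 13N^4 for all N ≥ 7.
For the base case N = 7: 2·4^N = 32768 and 13N^4 = 31213, so 32768 ≥ 31213.
Inductive step: assume the claim holds for N = i, so 2·4^i ≥ 13i^4.
Then 2·4^(i + 1) = 4·(2·4^i) ≥ 4·(13i^4).
Also, for i ≥ 7 we have 4·(13i^4) ≥ 13(i+1)^4, since 4 ≥ (1 + 1/i)^4 for all i ≥ 7.
Combining, 2·4^(i + 1) ≥ 13(i+1)^4.
By the principle of mathematical induction, the result holds for all N ≥ 7.
Hence the smallest such n₀ is 7.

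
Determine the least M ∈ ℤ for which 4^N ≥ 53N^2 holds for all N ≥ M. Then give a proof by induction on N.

M = 6

At N = 5: 1024 < 1325, so the inequality fails and M ≥ 6. We prove 4^N ≥ 53N^2 for all N ≥ 6.
Base case (N = 6): 4^N = 4096 and 53N^2 = 1908, so 4096 ≥ 1908.
Inductive step: assume the claim holds for N = k, so 4^k ≥ 53k^2.
Then 4^(k + 1) = 4·(4^k) ≥ 4·(53k^2).
Also, for k ≥ 6 we have 4·(53k^2) ≥ 53(k+1)^2, since 4 ≥ (1 + 1/k)^2 for all k ≥ 6.
Combining, 4^(k + 1) ≥ 53(k+1)^2.
Hence, by induction on N, the claim holds for every N ≥ 6.
Hence the smallest such M is 6.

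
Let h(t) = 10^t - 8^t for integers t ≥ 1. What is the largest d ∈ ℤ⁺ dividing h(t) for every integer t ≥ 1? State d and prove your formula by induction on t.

Computing the first values: h(1) = 2 and h(2) = 36; gcd(2, 36) = 2, so d ≤ 2.
We prove 2 | 10^t - 8^t for all t ≥ 1 by induction on t.
Base step (t = 1): h(1) = 2 = 2·(1), so 2 | h(1).
Inductive step: assume the claim holds for t = p, i.e. 2 | h(p). Then
10^{p+1} − 8^{p+1} = 10·10^p − 8·8^p = 10·(10^p − 8^p) + (2)·8^p. The first term is divisible by 2 by the inductive hypothesis, and the second term (2)·8^p is divisible by 2 since 2 | 2. Hence 2 | h(p+1).
By the principle of mathematical induction, the result holds for all t ≥ 1.
Therefore the largest such d is 2.

d = 2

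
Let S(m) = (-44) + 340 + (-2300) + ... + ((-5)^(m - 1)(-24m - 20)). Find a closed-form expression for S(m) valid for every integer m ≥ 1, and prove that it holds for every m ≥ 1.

S(m) = 4(-5)^m(m + 1) - 4

We claim S(m) = 4(-5)^m(m + 1) - 4 for all m ≥ 1.
When m = 1: S(1) = -44, and the closed form gives -44. They agree.
Suppose the result is true for m = k, so S(k) = 4(-5)^k(k + 1) - 4.
Then S(k+1) = S(k) + ((-5)^k(-24k - 44)) = (4(-5)^k(k + 1) - 4) + ((-5)^k(-24k - 44)).
Simplifying, S(k+1) = -20(-5)^k·k - 40(-5)^k - 4 = 4(-5)^(k+1)((k+1) + 1) - 4,
which is the closed form with m = k+1.
By induction, the statement is established for all m ≥ 1.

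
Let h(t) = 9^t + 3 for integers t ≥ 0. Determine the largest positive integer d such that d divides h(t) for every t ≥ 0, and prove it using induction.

Computing the first values: h(0) = 4 and h(1) = 12; gcd(4, 12) = 4, so d ≤ 4.
We prove 4 | 9^t + 3 for all t ≥ 0 by induction on t.
When t = 0: h(0) = 4 = 4·(1), so 4 | h(0).
Inductive step: assume the claim holds for t = m, i.e. 4 | h(m). Then
h(m+1) = 9^(m+1) + 3 = 9·(9^m + 3) - 24 = 9·h(m) - 24. The first term is divisible by 4 by the inductive hypothesis, and -24 is divisible by 4. Hence 4 | h(m+1).
This completes the induction.
Therefore the largest such d is 4.

d = 4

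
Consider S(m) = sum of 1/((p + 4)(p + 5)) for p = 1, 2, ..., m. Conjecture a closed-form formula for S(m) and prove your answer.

We claim S(m) = m/(5(m + 5)) for all m ≥ 1.
Base step (m = 1): S(1) = 1/30, and the closed form gives 1/30. They agree.
For the inductive step, assume it holds for an arbitrary p ≥ 1, so S(p) = p/(5(p + 5)).
Then S(p+1) = S(p) + (1/((p + 5)(p + 6))) = (p/(5(p + 5))) + (1/((p + 5)(p + 6))).
Simplifying, S(p+1) = (p + 1)/(5(p + 6)) = (p+1)/(5((p+1) + 5)),
which is the closed form with m = p+1.
This completes the induction.

S(m) = m/(5(m + 5))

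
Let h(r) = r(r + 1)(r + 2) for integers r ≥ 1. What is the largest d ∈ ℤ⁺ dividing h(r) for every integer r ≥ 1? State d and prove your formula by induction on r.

Computing the first values: h(1) = 6 and h(2) = 24; gcd(6, 24) = 6, so d ≤ 6.
We prove 6 | r(r + 1)(r + 2) for all r ≥ 1 by induction on r.
For the base case r = 1: h(1) = 6 = 6·(1), so 6 | h(1).
For the inductive step, assume it holds for an arbitrary j ≥ 1, i.e. 6 | h(j). Then
h(j+1) − h(j) = (j+1)·(j+2)·(j+3) − j·(j+1)·(j+2) = (j+1)·(j+2)·[(j+3) − j] = 3·(j+1)·(j+2). The product of 2 consecutive integers is divisible by (2)! = 2, so h(j+1) − h(j) is divisible by 3·2 = 6. By the inductive hypothesis 6 | h(j), hence 6 | h(j+1).
By the principle of mathematical induction, the result holds for all r ≥ 1.
Therefore the largest such d is 6.

d = 6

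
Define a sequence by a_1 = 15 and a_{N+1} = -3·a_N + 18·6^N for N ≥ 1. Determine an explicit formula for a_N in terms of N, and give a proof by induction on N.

a_N = -(-3)^N + 2·6^N

Computing the first terms: a_1 = 15, a_2 = 63, a_3 = 459. This suggests a_N = -(-3)^N + 2·6^N.
Base step (N = 1): the formula gives 15 = 15 = a_1.
Suppose the result is true for N = m, so a_m = -(-3)^m + 2·6^m.
Then a_{m+1} = -3·a_m + 18·6^m = -3·(-(-3)^m + 2·6^m) + 18·6^m = -(-3)^(m + 1) + 2·6^(m + 1),
which is the claimed formula at N = m+1.
This completes the induction.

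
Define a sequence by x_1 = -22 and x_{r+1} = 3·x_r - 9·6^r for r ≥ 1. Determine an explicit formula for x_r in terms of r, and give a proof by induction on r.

Computing the first terms: x_1 = -22, x_2 = -120, x_3 = -684. This suggests x_r = -4·3^(r - 1) - 3·6^r.
Base step (r = 1): the formula gives -22 = -22 = x_1.
Suppose the result is true for r = j, so x_j = -4·3^(j - 1) - 3·6^j.
Then x_{j+1} = 3·x_j - 9·6^j = 3·(-4·3^(j - 1) - 3·6^j) - 9·6^j = -4·3^j - 3·6^(j + 1) = -4·3^((j+1) - 1) - 3·6^(j+1),
which is the claimed formula at r = j+1.
By induction, the statement is established for all r ≥ 1.

x_r = -4·3^(r - 1) - 3·6^r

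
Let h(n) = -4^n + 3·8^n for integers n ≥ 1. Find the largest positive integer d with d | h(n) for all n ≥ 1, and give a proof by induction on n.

Computing the first values: h(1) = 20 and h(2) = 176; gcd(20, 176) = 4, so d ≤ 4.
We prove 4 | -4^n + 3·8^n for all n ≥ 1 by induction on n.
Base step (n = 1): h(1) = 20 = 4·(5), so 4 | h(1).
Inductive step: assume the claim holds for n = p, i.e. 4 | h(p). Then
h(p+1) − 8·h(p) = (-4^(p+1) + 3·8^(p+1)) − 8·(-4^p + 3·8^p) = (-1)·4^p·(4 − 8) = (4)·4^p. Since 4 | h(p) by the inductive hypothesis, 4 | 8·h(p); and 4 | 4 since 4 = 4·1. Therefore 4 | h(p+1).
By the principle of mathematical induction, the result holds for all n ≥ 1.
Therefore the largest such d is 4.

d = 4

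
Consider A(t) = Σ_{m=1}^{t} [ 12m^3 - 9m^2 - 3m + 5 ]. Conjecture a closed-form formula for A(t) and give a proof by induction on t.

We claim A(t) = t(3t^3 + 3t^2 - 3t + 2) for all t ≥ 1.
Base case (t = 1): A(1) = 5, and the closed form gives 5. They agree.
Suppose the result is true for t = m, so A(m) = m(3m^3 + 3m^2 - 3m + 2).
Then A(m+1) = A(m) + (12m^3 + 27m^2 + 15m + 5) = (m(3m^3 + 3m^2 - 3m + 2)) + (12m^3 + 27m^2 + 15m + 5).
Simplifying, A(m+1) = (m + 1)(3m^3 + 12m^2 + 12m + 5) = (m+1)(3(m+1)^3 + 3(m+1)^2 - 3(m+1) + 2),
which is the closed form with t = m+1.
By induction, the statement is established for all t ≥ 1.

A(t) = t(3t^3 + 3t^2 - 3t + 2)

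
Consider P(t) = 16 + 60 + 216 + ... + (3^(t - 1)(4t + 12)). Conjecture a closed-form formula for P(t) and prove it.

P(t) = 3^t(2t + 5) - 5

We claim P(t) = 3^t(2t + 5) - 5 for all t ≥ 1.
When t = 1: P(1) = 16, and the closed form gives 16. They agree.
For the inductive step, assume it holds for an arbitrary p ≥ 1, so P(p) = 3^p(2p + 5) - 5.
Then P(p+1) = P(p) + (4·3^p(p + 4)) = (3^p(2p + 5) - 5) + (4·3^p(p + 4)).
Simplifying, P(p+1) = 6·3^p·p + 21·3^p - 5 = 3^(p+1)(2(p+1) + 5) - 5,
which is the closed form with t = p+1.
This completes the induction.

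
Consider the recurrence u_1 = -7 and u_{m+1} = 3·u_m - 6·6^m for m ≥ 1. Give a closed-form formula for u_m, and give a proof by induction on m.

u_m = 5·3^(m - 1) - 2·6^m

Computing the first terms: u_1 = -7, u_2 = -57, u_3 = -387. This suggests u_m = 5·3^(m - 1) - 2·6^m.
Base step (m = 1): the formula gives -7 = -7 = u_1.
Suppose the result is true for m = r, so u_r = 5·3^(r - 1) - 2·6^r.
Then u_{r+1} = 3·u_r - 6·6^r = 3·(5·3^(r - 1) - 2·6^r) - 6·6^r = 5·3^r - 2·6^(r + 1) = 5·3^((r+1) - 1) - 2·6^(r+1),
which is the claimed formula at m = r+1.
By the principle of mathematical induction, the result holds for all m ≥ 1.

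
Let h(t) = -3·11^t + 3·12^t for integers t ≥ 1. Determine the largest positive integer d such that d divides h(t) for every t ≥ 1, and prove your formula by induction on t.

Computing the first values: h(1) = 3 and h(2) = 69; gcd(3, 69) = 3, so d ≤ 3.
We prove 3 | -3·11^t + 3·12^t for all t ≥ 1 by induction on t.
Base case (t = 1): h(1) = 3 = 3·(1), so 3 | h(1).
For the inductive step, assume it holds for an arbitrary i ≥ 1, i.e. 3 | h(i). Then
h(i+1) − 12·h(i) = (-3·11^(i+1) + 3·12^(i+1)) − 12·(-3·11^i + 3·12^i) = (-3)·11^i·(11 − 12) = (3)·11^i. Since 3 | h(i) by the inductive hypothesis, 3 | 12·h(i); and 3 | 3 since 3 = 3·1. Therefore 3 | h(i+1).
By induction, the statement is established for all t ≥ 1.
Therefore the largest such d is 3.

d = 3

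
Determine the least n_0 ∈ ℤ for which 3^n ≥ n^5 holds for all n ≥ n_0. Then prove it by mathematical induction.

n_0 = 11

At n = 10: 59049 < 100000, so the inequality fails and n_0 ≥ 11. We prove 3^n ≥ n^5 for all n ≥ 11.
When n = 11: 3^n = 177147 and n^5 = 161051, so 177147 ≥ 161051.
Inductive step: suppose the statement holds for some i ≥ 11, so 3^i ≥ i^5.
Then 3^(i + 1) = 3·(3^i) ≥ 3·(i^5).
Also, for i ≥ 11 we have 3·(i^5) ≥ (i+1)^5, since 3 ≥ (1 + 1/i)^5 for all i ≥ 11.
Combining, 3^(i + 1) ≥ (i+1)^5.
By the principle of mathematical induction, the result holds for all n ≥ 11.
Hence the smallest such n_0 is 11.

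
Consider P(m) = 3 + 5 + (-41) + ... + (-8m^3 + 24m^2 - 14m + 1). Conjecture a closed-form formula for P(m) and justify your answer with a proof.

P(m) = -m(2m^3 - 4m^2 - 3m + 2)

We claim P(m) = -m(2m^3 - 4m^2 - 3m + 2) for all m ≥ 1.
Base step (m = 1): P(1) = 3, and the closed form gives 3. They agree.
For the inductive step, assume it holds for an arbitrary k ≥ 1, so P(k) = k(-2k^3 + 4k^2 + 3k - 2).
Then P(k+1) = P(k) + (-8k^3 + 10k + 3) = (k(-2k^3 + 4k^2 + 3k - 2)) + (-8k^3 + 10k + 3).
Simplifying, P(k+1) = -(k + 1)(2k^3 + 2k^2 - 5k - 3) = -(k+1)(2(k+1)^3 - 4(k+1)^2 - 3(k+1) + 2),
which is the closed form with m = k+1.
By induction, the statement is established for all m ≥ 1.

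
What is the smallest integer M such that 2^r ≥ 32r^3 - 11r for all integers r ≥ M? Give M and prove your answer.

M = 18

At r = 17: 131072 < 157029, so the inequality fails and M ≥ 18. We prove 2^r ≥ 32r^3 - 11r for all r ≥ 18.
When r = 18: 2^r = 262144 and 32r^3 - 11r = 186426, so 262144 ≥ 186426.
For the inductive step, assume it holds for an arbitrary p ≥ 18, so 2^p ≥ 32p^3 - 11p.
Then 2^(p + 1) = 2·(2^p) ≥ 2·(32p^3 - 11p).
Also, for p ≥ 18 we have 2·(32p^3 - 11p) ≥ 32(p+1)^3 - 11(p+1), since 2·(32p^3 - 11p) − (32(p+1)^3 - 11(p+1)) = 32p^3 - 96p^2 - 107p - 21, which is nonnegative for all p ≥ 18.
Combining, 2^(p + 1) ≥ 32(p+1)^3 - 11(p+1).
By induction, the statement is established for all r ≥ 18.
Hence the smallest such M is 18.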